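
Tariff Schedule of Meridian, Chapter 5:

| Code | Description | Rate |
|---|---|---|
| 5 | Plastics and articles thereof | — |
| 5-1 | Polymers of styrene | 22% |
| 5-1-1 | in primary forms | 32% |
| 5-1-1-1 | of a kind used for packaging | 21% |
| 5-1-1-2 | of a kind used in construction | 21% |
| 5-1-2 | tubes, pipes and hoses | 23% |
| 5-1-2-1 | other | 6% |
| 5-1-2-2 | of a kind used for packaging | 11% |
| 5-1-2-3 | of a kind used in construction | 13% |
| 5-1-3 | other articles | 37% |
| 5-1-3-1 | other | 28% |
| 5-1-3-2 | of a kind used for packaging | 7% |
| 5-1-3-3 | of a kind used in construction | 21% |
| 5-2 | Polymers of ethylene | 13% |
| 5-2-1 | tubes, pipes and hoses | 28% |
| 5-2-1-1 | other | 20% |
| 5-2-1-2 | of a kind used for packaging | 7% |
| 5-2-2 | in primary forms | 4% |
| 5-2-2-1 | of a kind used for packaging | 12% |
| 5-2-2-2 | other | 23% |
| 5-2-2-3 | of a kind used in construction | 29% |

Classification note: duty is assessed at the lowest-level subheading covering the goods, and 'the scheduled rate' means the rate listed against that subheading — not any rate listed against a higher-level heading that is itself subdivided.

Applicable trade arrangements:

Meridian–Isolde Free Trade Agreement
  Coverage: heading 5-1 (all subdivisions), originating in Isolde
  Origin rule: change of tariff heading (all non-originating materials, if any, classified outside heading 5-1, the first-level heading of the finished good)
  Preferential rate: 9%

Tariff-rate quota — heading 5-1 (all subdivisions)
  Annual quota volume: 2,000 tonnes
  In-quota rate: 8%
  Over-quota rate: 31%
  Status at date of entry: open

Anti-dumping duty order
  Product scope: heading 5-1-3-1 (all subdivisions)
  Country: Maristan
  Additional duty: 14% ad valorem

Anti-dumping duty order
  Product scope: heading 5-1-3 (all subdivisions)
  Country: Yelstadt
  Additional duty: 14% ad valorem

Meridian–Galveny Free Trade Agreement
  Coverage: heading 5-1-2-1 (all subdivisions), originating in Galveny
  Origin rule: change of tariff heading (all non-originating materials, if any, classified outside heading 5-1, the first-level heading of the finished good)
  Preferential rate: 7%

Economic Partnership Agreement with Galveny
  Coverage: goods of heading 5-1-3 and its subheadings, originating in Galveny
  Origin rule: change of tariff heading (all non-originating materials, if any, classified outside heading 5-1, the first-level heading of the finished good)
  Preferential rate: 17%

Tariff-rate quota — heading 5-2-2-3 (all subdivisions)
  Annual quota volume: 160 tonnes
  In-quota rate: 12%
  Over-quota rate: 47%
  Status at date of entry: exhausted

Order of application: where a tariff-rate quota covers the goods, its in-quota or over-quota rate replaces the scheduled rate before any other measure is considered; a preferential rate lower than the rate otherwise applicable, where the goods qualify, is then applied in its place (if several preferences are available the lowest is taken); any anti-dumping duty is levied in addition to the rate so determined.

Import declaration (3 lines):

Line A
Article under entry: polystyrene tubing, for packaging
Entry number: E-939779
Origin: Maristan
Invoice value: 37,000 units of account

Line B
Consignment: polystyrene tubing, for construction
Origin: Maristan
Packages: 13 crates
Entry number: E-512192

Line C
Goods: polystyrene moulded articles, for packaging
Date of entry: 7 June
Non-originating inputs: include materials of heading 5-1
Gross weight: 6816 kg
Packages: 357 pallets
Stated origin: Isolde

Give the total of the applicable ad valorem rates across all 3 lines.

24%

Line A: polystyrene → 5-1; tubing → 5-1-2; for packaging → 5-1-2-2. Scheduled 11%. quota on 5-1 open → in-quota 8%. → 8%.
Line B: polystyrene → 5-1; tubing → 5-1-2; for construction → 5-1-2-3. Scheduled 13%. quota on 5-1 open → in-quota 8%. → 8%.
Line C: polystyrene → 5-1; moulded articles → 5-1-3; for packaging → 5-1-3-2. Scheduled 7%. quota on 5-1 open → in-quota 8%; Isolde agreement on 5-1: CTH not met. → 8%.
Sum: 8% + 8% + 8% = 24%.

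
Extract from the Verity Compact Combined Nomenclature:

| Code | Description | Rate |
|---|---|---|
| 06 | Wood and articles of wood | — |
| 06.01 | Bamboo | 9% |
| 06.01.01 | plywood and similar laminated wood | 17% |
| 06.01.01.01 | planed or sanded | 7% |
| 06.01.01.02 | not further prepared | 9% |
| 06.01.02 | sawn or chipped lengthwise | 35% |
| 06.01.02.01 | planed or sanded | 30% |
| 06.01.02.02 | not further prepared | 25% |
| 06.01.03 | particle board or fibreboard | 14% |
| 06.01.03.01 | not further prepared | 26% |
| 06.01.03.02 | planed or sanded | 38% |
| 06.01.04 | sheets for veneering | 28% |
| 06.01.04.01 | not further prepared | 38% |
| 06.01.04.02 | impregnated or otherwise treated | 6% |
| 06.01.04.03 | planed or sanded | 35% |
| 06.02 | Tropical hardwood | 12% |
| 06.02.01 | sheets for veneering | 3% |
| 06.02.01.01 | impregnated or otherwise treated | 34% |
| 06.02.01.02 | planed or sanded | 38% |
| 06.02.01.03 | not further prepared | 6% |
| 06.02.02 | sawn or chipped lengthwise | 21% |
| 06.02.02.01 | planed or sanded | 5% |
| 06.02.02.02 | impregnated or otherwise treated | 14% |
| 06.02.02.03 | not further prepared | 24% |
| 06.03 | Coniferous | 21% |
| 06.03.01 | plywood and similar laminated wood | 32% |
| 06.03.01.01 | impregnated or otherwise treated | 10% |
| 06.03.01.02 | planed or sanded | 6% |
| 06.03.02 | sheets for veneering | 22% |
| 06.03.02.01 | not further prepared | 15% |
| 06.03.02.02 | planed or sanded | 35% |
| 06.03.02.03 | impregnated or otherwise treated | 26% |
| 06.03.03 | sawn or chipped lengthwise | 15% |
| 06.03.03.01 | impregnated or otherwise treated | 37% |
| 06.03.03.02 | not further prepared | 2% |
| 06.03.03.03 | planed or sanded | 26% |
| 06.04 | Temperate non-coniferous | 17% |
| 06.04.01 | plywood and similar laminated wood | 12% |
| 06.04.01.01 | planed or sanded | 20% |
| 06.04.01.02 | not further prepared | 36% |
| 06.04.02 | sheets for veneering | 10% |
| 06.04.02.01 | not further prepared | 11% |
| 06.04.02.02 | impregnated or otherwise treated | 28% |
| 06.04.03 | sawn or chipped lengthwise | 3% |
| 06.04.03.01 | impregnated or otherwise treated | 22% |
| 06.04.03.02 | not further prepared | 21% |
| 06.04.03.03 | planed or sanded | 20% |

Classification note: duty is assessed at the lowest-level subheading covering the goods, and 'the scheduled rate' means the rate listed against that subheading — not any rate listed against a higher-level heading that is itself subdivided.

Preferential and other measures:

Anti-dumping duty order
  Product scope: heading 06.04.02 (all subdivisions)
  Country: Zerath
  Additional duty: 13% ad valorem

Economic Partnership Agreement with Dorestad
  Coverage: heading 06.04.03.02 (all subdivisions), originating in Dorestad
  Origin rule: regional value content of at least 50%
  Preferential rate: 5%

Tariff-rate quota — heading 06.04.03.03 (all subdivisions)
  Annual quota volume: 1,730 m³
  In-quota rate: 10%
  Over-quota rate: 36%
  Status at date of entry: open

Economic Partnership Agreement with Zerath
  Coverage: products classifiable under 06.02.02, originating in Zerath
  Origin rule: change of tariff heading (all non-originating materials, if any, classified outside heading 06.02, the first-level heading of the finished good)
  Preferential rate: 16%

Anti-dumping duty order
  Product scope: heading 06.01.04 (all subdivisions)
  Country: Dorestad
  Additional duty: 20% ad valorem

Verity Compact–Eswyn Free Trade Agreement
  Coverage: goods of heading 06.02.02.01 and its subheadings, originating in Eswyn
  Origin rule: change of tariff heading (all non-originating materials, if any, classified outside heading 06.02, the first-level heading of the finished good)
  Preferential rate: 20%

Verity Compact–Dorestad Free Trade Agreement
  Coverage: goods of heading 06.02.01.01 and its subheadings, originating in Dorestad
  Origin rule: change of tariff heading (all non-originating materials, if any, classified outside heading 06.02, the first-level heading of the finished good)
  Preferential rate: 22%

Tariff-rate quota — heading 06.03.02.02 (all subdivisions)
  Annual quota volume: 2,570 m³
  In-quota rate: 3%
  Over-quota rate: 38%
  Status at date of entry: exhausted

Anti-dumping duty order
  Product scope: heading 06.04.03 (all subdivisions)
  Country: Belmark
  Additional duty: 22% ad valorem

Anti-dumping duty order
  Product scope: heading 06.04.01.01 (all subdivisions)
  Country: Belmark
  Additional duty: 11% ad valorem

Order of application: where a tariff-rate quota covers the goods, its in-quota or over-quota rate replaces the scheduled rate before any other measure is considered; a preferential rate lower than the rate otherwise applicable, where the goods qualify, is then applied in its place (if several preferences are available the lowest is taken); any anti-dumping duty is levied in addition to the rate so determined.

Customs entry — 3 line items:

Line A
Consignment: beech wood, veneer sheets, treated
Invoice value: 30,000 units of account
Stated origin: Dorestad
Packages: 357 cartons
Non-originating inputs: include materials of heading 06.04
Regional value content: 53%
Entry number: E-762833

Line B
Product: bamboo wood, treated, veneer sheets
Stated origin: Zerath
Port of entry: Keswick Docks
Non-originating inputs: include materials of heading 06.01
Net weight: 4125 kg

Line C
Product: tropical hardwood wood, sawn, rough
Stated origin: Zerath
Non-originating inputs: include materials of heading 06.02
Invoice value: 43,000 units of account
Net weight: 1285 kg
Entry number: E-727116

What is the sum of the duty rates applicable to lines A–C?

58%

Line A: beech → 06.04; veneer sheets → 06.04.02; treated → 06.04.02.02. Scheduled 28%. Dorestad agreement on 06.04.03.02: 06.04.02.02 not covered; Dorestad agreement on 06.02.01.01: 06.04.02.02 not covered. → 28%.
Line B: bamboo → 06.01; veneer sheets → 06.01.04; treated → 06.01.04.02. Scheduled 6%. Zerath agreement on 06.02.02: 06.01.04.02 not covered. → 6%.
Line C: tropical hardwood → 06.02; sawn → 06.02.02; rough → 06.02.02.03. Scheduled 24%. Zerath agreement on 06.02.02: CTH not met. → 24%.
Sum: 28% + 6% + 24% = 58%.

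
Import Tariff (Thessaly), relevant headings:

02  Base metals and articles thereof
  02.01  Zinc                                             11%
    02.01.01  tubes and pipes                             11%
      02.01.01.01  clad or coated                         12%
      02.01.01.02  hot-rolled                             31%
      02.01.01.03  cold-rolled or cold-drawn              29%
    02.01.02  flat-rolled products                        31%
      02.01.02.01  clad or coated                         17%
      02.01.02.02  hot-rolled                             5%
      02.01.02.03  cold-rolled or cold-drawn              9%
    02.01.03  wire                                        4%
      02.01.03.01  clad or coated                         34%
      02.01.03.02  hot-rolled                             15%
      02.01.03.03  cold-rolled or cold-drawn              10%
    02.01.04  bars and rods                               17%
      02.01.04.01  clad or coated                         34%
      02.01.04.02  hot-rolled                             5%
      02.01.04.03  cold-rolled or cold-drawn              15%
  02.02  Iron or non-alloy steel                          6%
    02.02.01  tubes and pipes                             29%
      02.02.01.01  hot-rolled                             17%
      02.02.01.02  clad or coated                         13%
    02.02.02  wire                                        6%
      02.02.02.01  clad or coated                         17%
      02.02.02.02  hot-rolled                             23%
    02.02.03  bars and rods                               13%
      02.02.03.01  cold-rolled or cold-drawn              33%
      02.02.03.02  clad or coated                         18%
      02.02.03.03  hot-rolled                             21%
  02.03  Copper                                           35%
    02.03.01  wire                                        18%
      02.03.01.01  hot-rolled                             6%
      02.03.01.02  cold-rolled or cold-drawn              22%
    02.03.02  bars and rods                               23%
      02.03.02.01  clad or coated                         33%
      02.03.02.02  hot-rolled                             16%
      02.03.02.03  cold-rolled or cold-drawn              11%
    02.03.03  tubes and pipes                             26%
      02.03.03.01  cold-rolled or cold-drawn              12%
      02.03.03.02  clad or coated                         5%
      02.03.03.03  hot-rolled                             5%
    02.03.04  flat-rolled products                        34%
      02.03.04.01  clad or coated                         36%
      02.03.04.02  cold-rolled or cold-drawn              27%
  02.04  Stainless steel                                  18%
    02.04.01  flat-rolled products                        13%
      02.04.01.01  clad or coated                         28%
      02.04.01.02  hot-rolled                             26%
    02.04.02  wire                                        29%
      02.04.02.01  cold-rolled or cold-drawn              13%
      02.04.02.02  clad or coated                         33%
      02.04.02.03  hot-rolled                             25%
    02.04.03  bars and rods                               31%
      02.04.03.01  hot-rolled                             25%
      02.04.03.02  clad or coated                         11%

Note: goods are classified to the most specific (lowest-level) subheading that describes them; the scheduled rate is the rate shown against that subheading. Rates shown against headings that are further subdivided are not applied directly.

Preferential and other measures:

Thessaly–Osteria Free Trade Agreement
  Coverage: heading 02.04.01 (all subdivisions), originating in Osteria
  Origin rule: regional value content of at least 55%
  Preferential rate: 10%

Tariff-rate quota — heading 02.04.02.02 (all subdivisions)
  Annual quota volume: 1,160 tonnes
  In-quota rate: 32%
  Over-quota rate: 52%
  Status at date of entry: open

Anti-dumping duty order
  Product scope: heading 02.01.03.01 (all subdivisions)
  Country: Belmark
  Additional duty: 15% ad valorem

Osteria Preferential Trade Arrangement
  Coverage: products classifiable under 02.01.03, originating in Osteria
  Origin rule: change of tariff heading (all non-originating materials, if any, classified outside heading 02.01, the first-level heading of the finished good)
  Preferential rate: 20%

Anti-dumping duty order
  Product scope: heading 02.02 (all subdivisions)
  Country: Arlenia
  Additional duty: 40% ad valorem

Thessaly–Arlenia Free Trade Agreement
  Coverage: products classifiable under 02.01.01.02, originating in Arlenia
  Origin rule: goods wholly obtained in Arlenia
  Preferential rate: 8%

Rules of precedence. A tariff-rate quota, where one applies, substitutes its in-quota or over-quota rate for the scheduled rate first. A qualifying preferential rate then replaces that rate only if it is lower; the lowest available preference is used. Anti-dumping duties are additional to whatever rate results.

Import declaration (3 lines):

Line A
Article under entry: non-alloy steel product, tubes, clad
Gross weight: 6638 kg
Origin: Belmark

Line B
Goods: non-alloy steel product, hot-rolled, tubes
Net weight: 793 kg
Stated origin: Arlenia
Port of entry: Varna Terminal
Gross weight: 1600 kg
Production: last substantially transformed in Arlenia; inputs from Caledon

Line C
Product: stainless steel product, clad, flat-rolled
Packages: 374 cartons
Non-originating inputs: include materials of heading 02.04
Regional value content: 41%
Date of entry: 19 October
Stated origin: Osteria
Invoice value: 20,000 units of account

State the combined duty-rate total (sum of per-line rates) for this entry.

Line A: non-alloy steel → 02.02; tubes → 02.02.01; clad → 02.02.01.02. Scheduled 13%. No special measure applies. → 13%.
Line B: non-alloy steel → 02.02; tubes → 02.02.01; hot-rolled → 02.02.01.01. Scheduled 17%. Arlenia agreement on 02.01.01.02: 02.02.01.01 not covered; anti-dumping (Arlenia, 02.02): +40%; total 17% + 40% = 57%. → 57%.
Line C: stainless steel → 02.04; flat-rolled → 02.04.01; clad → 02.04.01.01. Scheduled 28%. Osteria agreement on 02.04.01: RVC < 55%; Osteria agreement on 02.01.03: 02.04.01.01 not covered. → 28%.
Sum: 13% + 57% + 28% = 98%.

98%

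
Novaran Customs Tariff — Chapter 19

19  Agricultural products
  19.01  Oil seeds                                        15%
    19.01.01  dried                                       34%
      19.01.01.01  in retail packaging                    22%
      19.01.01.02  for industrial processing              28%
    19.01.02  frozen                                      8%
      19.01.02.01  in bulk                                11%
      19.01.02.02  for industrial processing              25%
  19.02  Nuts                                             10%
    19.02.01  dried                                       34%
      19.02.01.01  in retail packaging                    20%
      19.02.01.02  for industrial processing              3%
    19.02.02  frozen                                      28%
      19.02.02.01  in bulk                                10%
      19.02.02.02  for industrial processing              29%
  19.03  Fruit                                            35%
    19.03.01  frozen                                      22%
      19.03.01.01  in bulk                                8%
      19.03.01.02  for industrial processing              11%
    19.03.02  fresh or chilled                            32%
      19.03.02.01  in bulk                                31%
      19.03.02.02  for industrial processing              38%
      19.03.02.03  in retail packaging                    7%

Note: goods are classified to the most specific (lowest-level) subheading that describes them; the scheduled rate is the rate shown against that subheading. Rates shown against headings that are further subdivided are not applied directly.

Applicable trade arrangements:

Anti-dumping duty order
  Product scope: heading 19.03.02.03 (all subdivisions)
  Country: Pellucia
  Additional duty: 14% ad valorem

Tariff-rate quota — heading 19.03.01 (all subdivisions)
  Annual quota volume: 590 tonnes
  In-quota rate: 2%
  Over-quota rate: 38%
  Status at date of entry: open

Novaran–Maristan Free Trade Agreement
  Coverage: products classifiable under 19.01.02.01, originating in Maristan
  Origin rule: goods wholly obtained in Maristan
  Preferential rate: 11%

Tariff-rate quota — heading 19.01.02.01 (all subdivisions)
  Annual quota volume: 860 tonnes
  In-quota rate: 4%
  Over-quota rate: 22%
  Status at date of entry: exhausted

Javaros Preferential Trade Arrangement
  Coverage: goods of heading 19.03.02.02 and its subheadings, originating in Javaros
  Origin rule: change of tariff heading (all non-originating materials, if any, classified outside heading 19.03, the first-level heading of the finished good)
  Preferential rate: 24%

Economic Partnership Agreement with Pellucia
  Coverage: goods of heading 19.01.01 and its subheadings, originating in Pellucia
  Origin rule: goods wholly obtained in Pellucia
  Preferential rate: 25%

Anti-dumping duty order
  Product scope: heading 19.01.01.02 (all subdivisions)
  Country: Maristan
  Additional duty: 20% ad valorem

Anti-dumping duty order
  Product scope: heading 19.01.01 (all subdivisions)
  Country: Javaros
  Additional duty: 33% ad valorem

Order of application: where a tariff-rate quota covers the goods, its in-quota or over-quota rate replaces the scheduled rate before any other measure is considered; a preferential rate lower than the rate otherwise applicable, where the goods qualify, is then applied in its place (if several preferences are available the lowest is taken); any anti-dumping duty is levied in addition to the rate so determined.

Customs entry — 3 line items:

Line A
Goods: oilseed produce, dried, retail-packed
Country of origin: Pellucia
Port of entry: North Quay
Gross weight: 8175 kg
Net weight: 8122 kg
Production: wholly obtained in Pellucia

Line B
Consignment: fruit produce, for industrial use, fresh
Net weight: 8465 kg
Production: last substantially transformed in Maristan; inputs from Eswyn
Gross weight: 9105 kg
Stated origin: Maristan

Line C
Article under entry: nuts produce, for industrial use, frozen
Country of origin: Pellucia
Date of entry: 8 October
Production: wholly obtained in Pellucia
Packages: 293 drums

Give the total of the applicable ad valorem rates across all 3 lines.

Line A: oilseed → 19.01; dried → 19.01.01; retail-packed → 19.01.01.01. Scheduled 22%. Pellucia agreement on 19.01.01: wholly obtained → 25% available; preference 25% not lower than 22% → no reduction. → 22%.
Line B: fruit → 19.03; fresh → 19.03.02; for industrial use → 19.03.02.02. Scheduled 38%. Maristan agreement on 19.01.02.01: 19.03.02.02 not covered. → 38%.
Line C: nuts → 19.02; frozen → 19.02.02; for industrial use → 19.02.02.02. Scheduled 29%. Pellucia agreement on 19.01.01: 19.02.02.02 not covered. → 29%.
Sum: 22% + 38% + 29% = 89%.

89%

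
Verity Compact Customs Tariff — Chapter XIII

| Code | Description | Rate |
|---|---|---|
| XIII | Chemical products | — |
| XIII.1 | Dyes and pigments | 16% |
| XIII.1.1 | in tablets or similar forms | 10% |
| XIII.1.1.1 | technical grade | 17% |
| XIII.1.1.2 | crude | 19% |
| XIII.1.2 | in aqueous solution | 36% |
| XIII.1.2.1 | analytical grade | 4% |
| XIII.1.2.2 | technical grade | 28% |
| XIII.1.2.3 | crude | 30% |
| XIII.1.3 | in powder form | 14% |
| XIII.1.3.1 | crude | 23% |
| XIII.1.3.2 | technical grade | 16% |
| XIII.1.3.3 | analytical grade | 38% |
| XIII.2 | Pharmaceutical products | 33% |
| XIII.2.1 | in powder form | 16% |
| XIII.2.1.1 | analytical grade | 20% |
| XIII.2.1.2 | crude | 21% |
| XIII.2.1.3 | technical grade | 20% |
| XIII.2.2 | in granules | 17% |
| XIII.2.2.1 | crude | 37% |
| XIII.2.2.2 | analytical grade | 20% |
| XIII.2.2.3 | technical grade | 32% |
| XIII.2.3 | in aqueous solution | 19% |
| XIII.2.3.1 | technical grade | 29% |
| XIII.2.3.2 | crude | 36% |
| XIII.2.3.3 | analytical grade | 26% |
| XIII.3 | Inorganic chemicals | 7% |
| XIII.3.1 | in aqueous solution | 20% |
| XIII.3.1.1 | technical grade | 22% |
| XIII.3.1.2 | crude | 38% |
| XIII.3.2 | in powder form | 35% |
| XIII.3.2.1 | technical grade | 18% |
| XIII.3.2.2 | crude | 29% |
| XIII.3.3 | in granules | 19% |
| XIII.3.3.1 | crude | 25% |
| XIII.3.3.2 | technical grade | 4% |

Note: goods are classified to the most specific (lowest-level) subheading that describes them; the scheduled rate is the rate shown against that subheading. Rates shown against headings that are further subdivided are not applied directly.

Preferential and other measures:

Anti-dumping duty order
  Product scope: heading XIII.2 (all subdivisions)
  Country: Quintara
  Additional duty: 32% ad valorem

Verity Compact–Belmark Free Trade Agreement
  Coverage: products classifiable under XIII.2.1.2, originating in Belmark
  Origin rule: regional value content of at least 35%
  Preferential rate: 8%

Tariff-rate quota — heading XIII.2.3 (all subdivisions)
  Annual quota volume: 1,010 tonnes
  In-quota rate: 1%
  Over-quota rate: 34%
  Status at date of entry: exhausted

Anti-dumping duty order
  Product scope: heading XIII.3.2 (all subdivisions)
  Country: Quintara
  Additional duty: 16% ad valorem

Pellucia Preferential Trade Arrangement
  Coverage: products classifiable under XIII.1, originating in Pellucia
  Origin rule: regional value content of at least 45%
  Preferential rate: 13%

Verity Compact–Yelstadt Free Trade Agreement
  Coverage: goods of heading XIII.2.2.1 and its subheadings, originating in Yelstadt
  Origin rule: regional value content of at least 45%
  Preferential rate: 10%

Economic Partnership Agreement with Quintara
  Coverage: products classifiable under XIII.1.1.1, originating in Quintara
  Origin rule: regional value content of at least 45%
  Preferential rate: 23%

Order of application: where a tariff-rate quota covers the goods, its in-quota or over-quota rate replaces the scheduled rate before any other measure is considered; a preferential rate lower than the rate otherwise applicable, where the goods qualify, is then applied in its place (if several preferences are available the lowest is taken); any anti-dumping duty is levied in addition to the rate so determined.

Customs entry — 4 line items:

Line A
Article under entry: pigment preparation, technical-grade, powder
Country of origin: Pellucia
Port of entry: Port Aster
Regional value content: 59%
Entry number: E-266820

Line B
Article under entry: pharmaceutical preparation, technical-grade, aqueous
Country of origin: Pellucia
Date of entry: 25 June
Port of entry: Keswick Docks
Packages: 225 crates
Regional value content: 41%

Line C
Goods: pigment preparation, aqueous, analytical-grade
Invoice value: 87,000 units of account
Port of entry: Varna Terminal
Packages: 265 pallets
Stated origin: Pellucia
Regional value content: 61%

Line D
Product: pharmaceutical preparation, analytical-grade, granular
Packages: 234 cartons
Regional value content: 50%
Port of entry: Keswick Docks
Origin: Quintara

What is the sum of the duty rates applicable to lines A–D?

103%

Line A: pigment → XIII.1; powder → XIII.1.3; technical-grade → XIII.1.3.2. Scheduled 16%. Pellucia agreement on XIII.1: RVC ≥ 45% → 13% available; preferential 13%. → 13%.
Line B: pharmaceutical → XIII.2; aqueous → XIII.2.3; technical-grade → XIII.2.3.1. Scheduled 29%. quota on XIII.2.3 exhausted → over-quota 34%; Pellucia agreement on XIII.1: XIII.2.3.1 not covered. → 34%.
Line C: pigment → XIII.1; aqueous → XIII.1.2; analytical-grade → XIII.1.2.1. Scheduled 4%. Pellucia agreement on XIII.1: RVC ≥ 45% → 13% available; preference 13% not lower than 4% → no reduction. → 4%.
Line D: pharmaceutical → XIII.2; granular → XIII.2.2; analytical-grade → XIII.2.2.2. Scheduled 20%. Quintara agreement on XIII.1.1.1: XIII.2.2.2 not covered; anti-dumping (Quintara, XIII.2): +32%; total 20% + 32% = 52%. → 52%.
Sum: 13% + 34% + 4% + 52% = 103%.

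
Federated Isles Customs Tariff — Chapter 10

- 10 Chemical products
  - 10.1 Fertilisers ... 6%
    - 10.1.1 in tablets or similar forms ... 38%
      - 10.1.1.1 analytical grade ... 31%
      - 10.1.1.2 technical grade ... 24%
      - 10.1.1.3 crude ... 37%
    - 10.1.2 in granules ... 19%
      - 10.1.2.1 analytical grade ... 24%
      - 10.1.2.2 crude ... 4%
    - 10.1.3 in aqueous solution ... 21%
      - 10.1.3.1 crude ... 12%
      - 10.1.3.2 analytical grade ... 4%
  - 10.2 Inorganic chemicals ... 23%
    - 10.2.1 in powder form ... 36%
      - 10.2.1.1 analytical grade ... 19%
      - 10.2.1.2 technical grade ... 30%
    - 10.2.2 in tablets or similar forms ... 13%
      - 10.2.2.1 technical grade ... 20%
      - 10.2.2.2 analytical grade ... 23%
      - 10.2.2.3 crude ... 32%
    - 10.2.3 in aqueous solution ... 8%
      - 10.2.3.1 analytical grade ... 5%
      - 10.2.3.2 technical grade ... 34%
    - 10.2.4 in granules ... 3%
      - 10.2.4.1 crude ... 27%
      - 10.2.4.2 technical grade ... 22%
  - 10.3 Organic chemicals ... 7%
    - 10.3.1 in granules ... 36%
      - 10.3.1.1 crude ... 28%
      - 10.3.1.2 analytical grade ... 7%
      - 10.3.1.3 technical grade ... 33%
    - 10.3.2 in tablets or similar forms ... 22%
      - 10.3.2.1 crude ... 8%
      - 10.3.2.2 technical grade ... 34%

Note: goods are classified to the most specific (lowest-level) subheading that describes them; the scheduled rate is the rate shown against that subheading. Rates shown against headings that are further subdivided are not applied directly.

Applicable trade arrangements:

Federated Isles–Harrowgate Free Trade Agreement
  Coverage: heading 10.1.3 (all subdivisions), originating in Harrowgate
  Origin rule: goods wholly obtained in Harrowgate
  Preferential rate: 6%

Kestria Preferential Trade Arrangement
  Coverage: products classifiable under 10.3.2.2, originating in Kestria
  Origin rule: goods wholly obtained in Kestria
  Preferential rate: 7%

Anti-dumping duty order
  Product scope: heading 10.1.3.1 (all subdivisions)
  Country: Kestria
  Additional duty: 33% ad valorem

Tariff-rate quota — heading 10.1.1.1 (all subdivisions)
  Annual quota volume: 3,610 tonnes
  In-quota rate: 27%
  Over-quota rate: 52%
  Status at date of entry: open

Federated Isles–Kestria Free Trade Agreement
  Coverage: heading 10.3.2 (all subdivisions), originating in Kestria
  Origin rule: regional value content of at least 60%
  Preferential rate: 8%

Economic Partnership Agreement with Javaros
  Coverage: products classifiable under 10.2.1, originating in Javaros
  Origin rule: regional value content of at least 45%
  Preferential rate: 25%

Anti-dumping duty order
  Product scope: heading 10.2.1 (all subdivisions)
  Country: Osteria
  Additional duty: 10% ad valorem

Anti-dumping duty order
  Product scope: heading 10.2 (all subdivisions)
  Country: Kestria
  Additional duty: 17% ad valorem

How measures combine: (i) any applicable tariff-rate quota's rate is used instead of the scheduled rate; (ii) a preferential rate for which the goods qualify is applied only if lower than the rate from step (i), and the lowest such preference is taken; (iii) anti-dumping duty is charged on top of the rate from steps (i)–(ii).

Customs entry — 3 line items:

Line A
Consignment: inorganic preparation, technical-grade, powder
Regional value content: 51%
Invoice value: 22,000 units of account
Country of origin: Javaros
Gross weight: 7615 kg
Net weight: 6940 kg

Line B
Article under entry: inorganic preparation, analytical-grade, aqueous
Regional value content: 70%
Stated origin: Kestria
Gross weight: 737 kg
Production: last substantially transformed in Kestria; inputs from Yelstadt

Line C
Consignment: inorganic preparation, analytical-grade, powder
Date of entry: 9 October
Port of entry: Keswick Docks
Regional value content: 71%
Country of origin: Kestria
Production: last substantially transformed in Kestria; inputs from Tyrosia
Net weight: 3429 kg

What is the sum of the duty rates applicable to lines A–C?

Line A: inorganic → 10.2; powder → 10.2.1; technical-grade → 10.2.1.2. Scheduled 30%. Javaros agreement on 10.2.1: RVC ≥ 45% → 25% available; preferential 25%. → 25%.
Line B: inorganic → 10.2; aqueous → 10.2.3; analytical-grade → 10.2.3.1. Scheduled 5%. Kestria agreement on 10.3.2.2: 10.2.3.1 not covered; Kestria agreement on 10.3.2: 10.2.3.1 not covered; anti-dumping (Kestria, 10.2): +17%; total 5% + 17% = 22%. → 22%.
Line C: inorganic → 10.2; powder → 10.2.1; analytical-grade → 10.2.1.1. Scheduled 19%. Kestria agreement on 10.3.2.2: 10.2.1.1 not covered; Kestria agreement on 10.3.2: 10.2.1.1 not covered; anti-dumping (Kestria, 10.2): +17%; total 19% + 17% = 36%. → 36%.
Sum: 25% + 22% + 36% = 83%.

83%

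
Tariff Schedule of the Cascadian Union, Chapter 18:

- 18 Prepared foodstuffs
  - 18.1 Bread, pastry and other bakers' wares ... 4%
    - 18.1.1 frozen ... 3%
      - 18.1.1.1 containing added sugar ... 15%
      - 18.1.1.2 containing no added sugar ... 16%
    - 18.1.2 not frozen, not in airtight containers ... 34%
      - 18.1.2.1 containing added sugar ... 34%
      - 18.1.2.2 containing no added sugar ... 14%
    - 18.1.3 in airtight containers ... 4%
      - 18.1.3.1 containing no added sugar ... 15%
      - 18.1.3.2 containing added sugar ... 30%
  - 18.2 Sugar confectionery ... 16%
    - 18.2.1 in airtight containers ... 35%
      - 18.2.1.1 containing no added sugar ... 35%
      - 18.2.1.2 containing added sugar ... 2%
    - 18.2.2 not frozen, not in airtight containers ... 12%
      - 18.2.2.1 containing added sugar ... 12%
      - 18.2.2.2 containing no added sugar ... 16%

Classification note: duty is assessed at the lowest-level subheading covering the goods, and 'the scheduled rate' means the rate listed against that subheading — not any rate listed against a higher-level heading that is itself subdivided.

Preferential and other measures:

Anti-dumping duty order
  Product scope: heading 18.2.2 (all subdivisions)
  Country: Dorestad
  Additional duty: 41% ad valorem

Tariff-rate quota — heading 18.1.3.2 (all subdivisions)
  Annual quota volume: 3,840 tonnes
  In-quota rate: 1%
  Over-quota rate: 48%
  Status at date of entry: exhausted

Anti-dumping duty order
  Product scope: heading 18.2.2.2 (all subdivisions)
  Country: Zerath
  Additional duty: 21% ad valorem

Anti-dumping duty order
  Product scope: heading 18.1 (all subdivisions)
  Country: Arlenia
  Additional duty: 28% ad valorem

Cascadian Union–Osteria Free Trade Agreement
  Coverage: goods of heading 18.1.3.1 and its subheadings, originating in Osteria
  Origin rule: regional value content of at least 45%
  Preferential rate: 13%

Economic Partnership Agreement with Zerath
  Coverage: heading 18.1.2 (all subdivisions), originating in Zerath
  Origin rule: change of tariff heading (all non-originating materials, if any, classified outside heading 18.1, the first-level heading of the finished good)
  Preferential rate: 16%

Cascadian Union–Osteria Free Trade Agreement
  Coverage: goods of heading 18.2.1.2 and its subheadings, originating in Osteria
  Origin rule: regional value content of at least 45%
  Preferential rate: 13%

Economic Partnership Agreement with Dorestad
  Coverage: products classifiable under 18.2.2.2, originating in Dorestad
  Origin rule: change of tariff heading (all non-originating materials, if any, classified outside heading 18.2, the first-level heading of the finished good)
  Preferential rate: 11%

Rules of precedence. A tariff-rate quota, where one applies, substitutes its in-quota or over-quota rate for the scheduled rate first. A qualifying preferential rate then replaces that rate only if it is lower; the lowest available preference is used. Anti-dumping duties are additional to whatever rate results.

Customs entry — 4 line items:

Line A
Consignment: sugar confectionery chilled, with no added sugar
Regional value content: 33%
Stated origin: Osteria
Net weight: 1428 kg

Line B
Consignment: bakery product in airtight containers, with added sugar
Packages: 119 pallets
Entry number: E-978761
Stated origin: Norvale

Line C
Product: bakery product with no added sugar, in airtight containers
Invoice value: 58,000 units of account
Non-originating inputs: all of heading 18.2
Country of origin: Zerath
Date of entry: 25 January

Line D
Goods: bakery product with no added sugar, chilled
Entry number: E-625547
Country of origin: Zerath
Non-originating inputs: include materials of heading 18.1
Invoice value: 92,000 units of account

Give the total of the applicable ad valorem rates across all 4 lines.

Line A: sugar confectionery → 18.2; chilled → 18.2.2; with no added sugar → 18.2.2.2. Scheduled 16%. Osteria agreement on 18.1.3.1: 18.2.2.2 not covered; Osteria agreement on 18.2.1.2: 18.2.2.2 not covered. → 16%.
Line B: bakery product → 18.1; in airtight containers → 18.1.3; with added sugar → 18.1.3.2. Scheduled 30%. quota on 18.1.3.2 exhausted → over-quota 48%. → 48%.
Line C: bakery product → 18.1; in airtight containers → 18.1.3; with no added sugar → 18.1.3.1. Scheduled 15%. Zerath agreement on 18.1.2: 18.1.3.1 not covered. → 15%.
Line D: bakery product → 18.1; chilled → 18.1.2; with no added sugar → 18.1.2.2. Scheduled 14%. Zerath agreement on 18.1.2: CTH not met. → 14%.
Sum: 16% + 48% + 15% + 14% = 93%.

93%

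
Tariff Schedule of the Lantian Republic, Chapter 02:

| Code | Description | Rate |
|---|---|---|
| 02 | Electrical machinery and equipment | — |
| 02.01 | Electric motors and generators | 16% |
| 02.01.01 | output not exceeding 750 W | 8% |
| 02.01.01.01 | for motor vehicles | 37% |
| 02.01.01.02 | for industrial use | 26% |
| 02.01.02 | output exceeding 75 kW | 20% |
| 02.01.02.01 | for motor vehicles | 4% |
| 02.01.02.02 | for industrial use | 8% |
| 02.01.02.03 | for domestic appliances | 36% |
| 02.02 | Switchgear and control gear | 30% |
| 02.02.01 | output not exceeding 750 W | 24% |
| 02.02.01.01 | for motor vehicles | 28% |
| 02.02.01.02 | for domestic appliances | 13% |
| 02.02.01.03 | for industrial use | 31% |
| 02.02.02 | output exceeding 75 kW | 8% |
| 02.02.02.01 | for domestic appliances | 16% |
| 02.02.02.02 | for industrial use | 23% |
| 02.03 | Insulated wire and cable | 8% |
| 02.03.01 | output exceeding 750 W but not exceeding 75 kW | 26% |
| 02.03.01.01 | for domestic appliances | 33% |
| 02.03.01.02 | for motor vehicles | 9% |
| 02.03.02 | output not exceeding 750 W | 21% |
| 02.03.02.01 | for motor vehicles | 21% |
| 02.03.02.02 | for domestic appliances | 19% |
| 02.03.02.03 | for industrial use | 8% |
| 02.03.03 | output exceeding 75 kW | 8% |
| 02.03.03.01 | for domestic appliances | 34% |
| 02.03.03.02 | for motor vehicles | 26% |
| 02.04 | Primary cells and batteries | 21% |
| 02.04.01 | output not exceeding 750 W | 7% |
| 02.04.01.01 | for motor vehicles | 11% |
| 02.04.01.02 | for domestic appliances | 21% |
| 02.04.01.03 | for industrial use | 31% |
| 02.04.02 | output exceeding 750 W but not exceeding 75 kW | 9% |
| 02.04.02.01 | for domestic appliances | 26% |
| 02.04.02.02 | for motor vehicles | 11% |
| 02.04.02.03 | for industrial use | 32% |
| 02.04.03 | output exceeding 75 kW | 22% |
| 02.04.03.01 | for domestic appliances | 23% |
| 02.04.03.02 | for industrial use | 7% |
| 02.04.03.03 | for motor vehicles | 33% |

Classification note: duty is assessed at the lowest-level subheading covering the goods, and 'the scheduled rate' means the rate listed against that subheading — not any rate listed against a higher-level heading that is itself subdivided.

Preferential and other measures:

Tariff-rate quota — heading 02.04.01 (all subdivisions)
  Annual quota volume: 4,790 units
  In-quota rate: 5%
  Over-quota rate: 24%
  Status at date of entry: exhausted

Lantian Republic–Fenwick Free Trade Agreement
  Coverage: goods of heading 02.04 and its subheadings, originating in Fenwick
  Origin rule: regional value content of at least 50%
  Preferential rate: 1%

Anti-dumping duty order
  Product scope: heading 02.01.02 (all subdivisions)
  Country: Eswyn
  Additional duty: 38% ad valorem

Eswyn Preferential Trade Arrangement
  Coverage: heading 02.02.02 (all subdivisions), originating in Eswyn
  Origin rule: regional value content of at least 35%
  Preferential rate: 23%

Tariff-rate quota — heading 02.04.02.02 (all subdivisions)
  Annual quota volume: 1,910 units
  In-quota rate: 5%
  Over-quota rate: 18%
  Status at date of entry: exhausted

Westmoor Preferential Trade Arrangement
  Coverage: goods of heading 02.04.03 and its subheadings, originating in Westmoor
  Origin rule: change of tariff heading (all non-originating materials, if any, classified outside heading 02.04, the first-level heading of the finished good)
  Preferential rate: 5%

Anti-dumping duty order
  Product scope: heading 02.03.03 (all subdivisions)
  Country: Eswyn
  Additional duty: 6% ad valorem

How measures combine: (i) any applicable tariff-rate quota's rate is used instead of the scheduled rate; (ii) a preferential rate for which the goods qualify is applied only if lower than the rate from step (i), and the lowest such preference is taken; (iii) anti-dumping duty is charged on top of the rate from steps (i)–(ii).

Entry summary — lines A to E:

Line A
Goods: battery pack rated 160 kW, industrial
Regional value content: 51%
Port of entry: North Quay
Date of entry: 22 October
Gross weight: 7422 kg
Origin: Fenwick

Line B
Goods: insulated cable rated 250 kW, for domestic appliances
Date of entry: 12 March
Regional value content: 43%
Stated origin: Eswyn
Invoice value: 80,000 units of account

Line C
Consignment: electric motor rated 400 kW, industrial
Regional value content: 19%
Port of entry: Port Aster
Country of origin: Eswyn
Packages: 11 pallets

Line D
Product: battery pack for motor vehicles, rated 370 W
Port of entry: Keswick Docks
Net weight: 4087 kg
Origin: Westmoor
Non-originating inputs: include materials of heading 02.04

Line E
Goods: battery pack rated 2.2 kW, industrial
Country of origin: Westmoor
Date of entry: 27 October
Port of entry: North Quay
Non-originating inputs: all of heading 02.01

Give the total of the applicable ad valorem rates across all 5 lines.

143%

Line A: battery pack → 02.04; rated 160 kW → 02.04.03; industrial → 02.04.03.02. Scheduled 7%. Fenwick agreement on 02.04: RVC ≥ 50% → 1% available; preferential 1%. → 1%.
Line B: insulated cable → 02.03; rated 250 kW → 02.03.03; for domestic appliances → 02.03.03.01. Scheduled 34%. Eswyn agreement on 02.02.02: 02.03.03.01 not covered; anti-dumping (Eswyn, 02.03.03): +6%; total 34% + 6% = 40%. → 40%.
Line C: electric motor → 02.01; rated 400 kW → 02.01.02; industrial → 02.01.02.02. Scheduled 8%. Eswyn agreement on 02.02.02: 02.01.02.02 not covered; anti-dumping (Eswyn, 02.01.02): +38%; total 8% + 38% = 46%. → 46%.
Line D: battery pack → 02.04; rated 370 W → 02.04.01; for motor vehicles → 02.04.01.01. Scheduled 11%. quota on 02.04.01 exhausted → over-quota 24%; Westmoor agreement on 02.04.03: 02.04.01.01 not covered. → 24%.
Line E: battery pack → 02.04; rated 2.2 kW → 02.04.02; industrial → 02.04.02.03. Scheduled 32%. Westmoor agreement on 02.04.03: 02.04.02.03 not covered. → 32%.
Sum: 1% + 40% + 46% + 24% + 32% = 143%.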